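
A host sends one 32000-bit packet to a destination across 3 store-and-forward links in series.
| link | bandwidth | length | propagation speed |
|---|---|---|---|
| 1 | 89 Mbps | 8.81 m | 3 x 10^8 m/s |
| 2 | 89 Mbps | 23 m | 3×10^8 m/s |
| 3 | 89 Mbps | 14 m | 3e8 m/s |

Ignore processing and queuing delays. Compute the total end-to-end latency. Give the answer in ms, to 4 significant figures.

Transmission delay per hop = L/R = 32000/89000000 = 0.359551 ms; 3 hops → 1.07865 ms.
Propagation delays (d/s per hop): 2.93667e-05, 7.66667e-05, 4.66667e-05 ms; sum = 0.0001527 ms.
End-to-end = 1.079 ms.

1.079 ms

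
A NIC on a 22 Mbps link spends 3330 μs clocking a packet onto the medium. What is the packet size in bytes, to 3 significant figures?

9160 bytes

L = R × t_tx = 22000000 b/s × 0.00333 s = 73260 bits.
In bytes: 73260 / 8 = 9160 bytes.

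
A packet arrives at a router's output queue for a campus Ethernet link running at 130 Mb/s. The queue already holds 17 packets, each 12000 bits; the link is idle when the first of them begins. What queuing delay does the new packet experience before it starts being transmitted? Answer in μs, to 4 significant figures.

Each queued packet: L/R = 12000/130000000 = 92.3077 μs.
17 queued → 1569.23 μs.
Queuing delay = 1569 μs.

1569 μs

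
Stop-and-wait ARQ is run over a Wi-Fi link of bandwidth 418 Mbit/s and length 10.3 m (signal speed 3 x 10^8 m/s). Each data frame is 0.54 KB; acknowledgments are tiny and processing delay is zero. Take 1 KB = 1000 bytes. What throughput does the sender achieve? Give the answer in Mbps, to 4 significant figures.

t_tx = L/R = 4320/418000000 = 1.03349e-05 s.
t_prop = 10.3/300000000 = 3.43333e-08 s; RTT = 6.86667e-08 s.
Cycle = t_tx + RTT = 1.04036e-05 s.
Throughput = L / cycle = 4320 / 1.04036e-05 = 415.2 Mbps.

415.2 Mbps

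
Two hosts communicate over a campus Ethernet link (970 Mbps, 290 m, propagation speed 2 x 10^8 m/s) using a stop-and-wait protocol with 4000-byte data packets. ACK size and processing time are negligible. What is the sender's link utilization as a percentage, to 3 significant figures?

91.9 %

t_tx = L/R = 32000/970000000 = 3.29897e-05 s.
t_prop = 290/200000000 = 1.45e-06 s; RTT = 2.9e-06 s.
Cycle = t_tx + RTT = 3.58897e-05 s.
Utilization = t_tx / cycle = 3.29897e-05/3.58897e-05 = 91.9 %.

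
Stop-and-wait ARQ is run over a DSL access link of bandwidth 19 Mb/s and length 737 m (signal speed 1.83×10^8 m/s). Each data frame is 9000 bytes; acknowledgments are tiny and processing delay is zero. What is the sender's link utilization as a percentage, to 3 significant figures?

t_tx = L/R = 72000/19000000 = 0.00378947 s.
t_prop = 737/183000000 = 4.02732e-06 s; RTT = 8.05464e-06 s.
Cycle = t_tx + RTT = 0.00379753 s.
Utilization = t_tx / cycle = 0.00378947/0.00379753 = 99.8 %.

99.8 %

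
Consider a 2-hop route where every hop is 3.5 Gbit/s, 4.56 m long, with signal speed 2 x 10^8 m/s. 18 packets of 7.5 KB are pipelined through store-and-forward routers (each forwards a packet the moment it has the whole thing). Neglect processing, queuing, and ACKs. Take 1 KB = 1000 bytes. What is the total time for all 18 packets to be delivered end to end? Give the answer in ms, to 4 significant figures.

Per-hop transmission t_tx = L/R = 60000/3500000000 = 0.0171429 ms.
Per-hop propagation t_prop = 4.56/200000000 = 2.28e-05 ms.
Pipeline fill: first packet needs 2·t_tx to clear all hops; remaining 17 packets each add one t_tx.
Total = (2+18-1)·t_tx + 2·t_prop = 19·0.0171429 + 2·2.28e-05 = 0.3258 ms.

0.3258 ms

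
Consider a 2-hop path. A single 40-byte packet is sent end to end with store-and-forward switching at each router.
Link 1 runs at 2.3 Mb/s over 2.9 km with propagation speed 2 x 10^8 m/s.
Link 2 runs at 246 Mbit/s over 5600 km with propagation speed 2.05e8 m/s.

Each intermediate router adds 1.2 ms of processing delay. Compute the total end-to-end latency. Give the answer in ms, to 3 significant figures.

28.7 ms

L = 40 × 8 = 320 bits.
Transmission delays (L/R per hop): 0.13913, 0.00130081 ms; sum = 0.140431 ms.
Propagation delays (d/s per hop): 0.0145, 27.3171 ms; sum = 27.3316 ms.
Processing at 1 router(s): 1 × 1.2 ms = 1.2 ms.
End-to-end = 28.7 ms.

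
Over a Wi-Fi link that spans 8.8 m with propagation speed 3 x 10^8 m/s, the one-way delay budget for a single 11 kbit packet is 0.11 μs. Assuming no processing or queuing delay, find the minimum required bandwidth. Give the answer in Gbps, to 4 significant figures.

Propagation delay = 8.8 / 300000000 = 0.0293333 μs.
Transmission budget = 0.11 − 0.0293333 = 0.0806667 μs.
R ≥ L / t_tx = 11000 bits / 8.06667e-08 s = 136.4 Gbps.

136.4 Gbps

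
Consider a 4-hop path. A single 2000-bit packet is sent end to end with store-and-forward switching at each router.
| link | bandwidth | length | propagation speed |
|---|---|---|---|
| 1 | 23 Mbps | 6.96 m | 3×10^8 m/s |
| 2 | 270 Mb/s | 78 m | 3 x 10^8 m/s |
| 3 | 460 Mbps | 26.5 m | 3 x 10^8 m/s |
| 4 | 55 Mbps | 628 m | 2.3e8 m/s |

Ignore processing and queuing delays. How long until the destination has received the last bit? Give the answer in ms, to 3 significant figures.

Transmission delays (L/R per hop): 0.0869565, 0.00740741, 0.00434783, 0.0363636 ms; sum = 0.135075 ms.
Propagation delays (d/s per hop): 2.32e-05, 0.00026, 8.83333e-05, 0.00273043 ms; sum = 0.00310197 ms.
End-to-end = 0.138 ms.

0.138 ms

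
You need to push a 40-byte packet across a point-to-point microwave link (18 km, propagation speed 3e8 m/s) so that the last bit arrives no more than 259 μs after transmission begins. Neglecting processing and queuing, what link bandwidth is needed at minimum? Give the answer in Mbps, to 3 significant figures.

1.61 Mbps

L = 320 bits.
Propagation delay = 18000 / 300000000 = 60 μs.
Transmission budget = 259 − 60 = 199 μs.
R ≥ L / t_tx = 320 bits / 0.000199 s = 1.61 Mbps.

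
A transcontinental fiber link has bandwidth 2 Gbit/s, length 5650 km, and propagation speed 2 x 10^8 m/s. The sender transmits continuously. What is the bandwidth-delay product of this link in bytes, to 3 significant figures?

7060000 bytes

Propagation delay = 5650000 / 200000000 = 0.02825 s.
BDP = R × t_prop = 2000000000 × 0.02825 = 56500000 bits.
In bytes: 56500000/8 = 7060000 bytes.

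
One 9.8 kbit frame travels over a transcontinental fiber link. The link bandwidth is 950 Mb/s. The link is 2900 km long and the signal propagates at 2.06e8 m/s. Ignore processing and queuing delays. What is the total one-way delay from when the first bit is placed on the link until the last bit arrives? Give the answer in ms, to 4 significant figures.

14.09 ms

L = 9800 bits.
Transmission delay = L/R = 9800 / 950000000 = 0.0103158 ms.
Propagation delay = d/s = 2900000 m / 206000000 m/s = 14.0777 ms.
Total = 14.09 ms.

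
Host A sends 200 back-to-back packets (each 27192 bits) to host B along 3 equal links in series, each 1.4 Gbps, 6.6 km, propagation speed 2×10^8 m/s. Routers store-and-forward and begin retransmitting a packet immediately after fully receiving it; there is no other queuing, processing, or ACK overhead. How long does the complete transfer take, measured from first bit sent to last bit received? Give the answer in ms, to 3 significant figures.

4.02 ms

Per-hop transmission t_tx = L/R = 27192/1400000000 = 0.0194229 ms.
Per-hop propagation t_prop = 6600/200000000 = 0.033 ms.
Pipeline fill: first packet needs 3·t_tx to clear all hops; remaining 199 packets each add one t_tx.
Total = (3+200-1)·t_tx + 3·t_prop = 202·0.0194229 + 3·0.033 = 4.02 ms.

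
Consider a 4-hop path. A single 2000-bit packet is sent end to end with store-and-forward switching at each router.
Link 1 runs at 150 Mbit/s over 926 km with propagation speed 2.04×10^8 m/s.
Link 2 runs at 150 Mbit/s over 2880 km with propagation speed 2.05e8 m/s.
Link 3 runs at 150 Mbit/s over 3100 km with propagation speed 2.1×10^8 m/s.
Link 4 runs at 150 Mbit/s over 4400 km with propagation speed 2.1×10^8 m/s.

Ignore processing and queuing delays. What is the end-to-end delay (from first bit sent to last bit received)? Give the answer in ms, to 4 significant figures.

54.36 ms

Transmission delay per hop = L/R = 2000/150000000 = 0.0133333 ms; 4 hops → 0.0533333 ms.
Propagation delays (d/s per hop): 4.53922, 14.0488, 14.7619, 20.9524 ms; sum = 54.3023 ms.
End-to-end = 54.36 ms.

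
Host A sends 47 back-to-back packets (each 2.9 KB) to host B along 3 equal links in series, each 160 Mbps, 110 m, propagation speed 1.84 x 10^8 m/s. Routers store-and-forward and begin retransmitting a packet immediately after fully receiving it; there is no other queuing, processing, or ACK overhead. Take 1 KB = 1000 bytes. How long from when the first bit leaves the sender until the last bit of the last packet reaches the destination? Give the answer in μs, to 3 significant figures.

7110 μs

Per-hop transmission t_tx = L/R = 23200/160000000 = 145 μs.
Per-hop propagation t_prop = 110/184000000 = 0.597826 μs.
Pipeline fill: first packet needs 3·t_tx to clear all hops; remaining 46 packets each add one t_tx.
Total = (3+47-1)·t_tx + 3·t_prop = 49·145 + 3·0.597826 = 7110 μs.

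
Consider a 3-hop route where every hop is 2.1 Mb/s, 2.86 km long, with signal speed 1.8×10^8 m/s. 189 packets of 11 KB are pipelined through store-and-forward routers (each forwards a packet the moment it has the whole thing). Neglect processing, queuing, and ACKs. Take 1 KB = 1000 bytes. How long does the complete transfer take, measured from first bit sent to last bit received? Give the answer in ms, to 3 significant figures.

Per-hop transmission t_tx = L/R = 88000/2100000 = 41.9048 ms.
Per-hop propagation t_prop = 2860/180000000 = 0.0158889 ms.
Pipeline fill: first packet needs 3·t_tx to clear all hops; remaining 188 packets each add one t_tx.
Total = (3+189-1)·t_tx + 3·t_prop = 191·41.9048 + 3·0.0158889 = 8000 ms.

8000 ms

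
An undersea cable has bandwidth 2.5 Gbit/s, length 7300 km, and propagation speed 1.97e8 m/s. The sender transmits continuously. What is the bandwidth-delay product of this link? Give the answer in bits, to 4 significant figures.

Propagation delay = 7300000 / 197000000 = 0.0370558 s.
BDP = R × t_prop = 2500000000 × 0.0370558 = 92639600 bits.

92640000 bits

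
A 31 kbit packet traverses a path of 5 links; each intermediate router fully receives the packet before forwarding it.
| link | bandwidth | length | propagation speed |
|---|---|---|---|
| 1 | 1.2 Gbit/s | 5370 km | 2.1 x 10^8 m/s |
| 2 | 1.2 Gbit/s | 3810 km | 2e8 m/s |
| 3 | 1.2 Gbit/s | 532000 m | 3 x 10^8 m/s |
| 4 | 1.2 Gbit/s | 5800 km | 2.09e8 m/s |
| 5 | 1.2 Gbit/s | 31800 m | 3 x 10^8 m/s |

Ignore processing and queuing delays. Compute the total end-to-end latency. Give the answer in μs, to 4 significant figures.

74380 μs

L = 31000 bits.
Transmission delay per hop = L/R = 31000/1200000000 = 25.8333 μs; 5 hops → 129.167 μs.
Propagation delays (d/s per hop): 25571.4, 19050, 1773.33, 27751.2, 106 μs; sum = 74252 μs.
End-to-end = 74380 μs.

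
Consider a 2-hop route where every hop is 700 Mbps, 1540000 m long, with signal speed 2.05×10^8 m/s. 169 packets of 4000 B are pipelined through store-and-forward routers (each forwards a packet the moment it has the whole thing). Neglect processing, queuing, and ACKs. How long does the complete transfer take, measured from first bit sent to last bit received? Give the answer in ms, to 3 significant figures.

Per-hop transmission t_tx = L/R = 32000/700000000 = 0.0457143 ms.
Per-hop propagation t_prop = 1540000/2.05e+08 = 7.5122 ms.
Pipeline fill: first packet needs 2·t_tx to clear all hops; remaining 168 packets each add one t_tx.
Total = (2+169-1)·t_tx + 2·t_prop = 170·0.0457143 + 2·7.5122 = 22.8 ms.

22.8 ms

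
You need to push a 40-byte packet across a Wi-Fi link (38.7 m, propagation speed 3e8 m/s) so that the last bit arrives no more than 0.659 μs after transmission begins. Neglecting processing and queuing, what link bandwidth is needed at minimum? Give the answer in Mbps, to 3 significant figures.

604 Mbps

L = 320 bits.
Propagation delay = 38.7 / 300000000 = 0.129 μs.
Transmission budget = 0.659 − 0.129 = 0.53 μs.
R ≥ L / t_tx = 320 bits / 5.3e-07 s = 604 Mbps.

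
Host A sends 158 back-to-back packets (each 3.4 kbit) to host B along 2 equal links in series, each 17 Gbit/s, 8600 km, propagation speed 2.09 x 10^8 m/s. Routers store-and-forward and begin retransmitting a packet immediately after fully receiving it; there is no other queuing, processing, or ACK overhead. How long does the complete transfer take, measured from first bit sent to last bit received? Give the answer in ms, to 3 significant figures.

82.3 ms

Per-hop transmission t_tx = L/R = 3400/17000000000 = 0.0002 ms.
Per-hop propagation t_prop = 8600000/209000000 = 41.1483 ms.
Pipeline fill: first packet needs 2·t_tx to clear all hops; remaining 157 packets each add one t_tx.
Total = (2+158-1)·t_tx + 2·t_prop = 159·0.0002 + 2·41.1483 = 82.3 ms.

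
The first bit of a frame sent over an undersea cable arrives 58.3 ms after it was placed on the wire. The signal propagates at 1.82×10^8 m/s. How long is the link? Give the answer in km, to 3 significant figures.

d = s × t_prop = 182000000 × 0.0583 = 10600 km.

10600 km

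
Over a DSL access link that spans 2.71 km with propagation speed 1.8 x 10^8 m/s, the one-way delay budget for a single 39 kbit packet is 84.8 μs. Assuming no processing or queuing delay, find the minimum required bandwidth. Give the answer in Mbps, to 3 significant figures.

559 Mbps

Propagation delay = 2710 / 180000000 = 15.0556 μs.
Transmission budget = 84.8 − 15.0556 = 69.7444 μs.
R ≥ L / t_tx = 39000 bits / 6.97444e-05 s = 559 Mbps.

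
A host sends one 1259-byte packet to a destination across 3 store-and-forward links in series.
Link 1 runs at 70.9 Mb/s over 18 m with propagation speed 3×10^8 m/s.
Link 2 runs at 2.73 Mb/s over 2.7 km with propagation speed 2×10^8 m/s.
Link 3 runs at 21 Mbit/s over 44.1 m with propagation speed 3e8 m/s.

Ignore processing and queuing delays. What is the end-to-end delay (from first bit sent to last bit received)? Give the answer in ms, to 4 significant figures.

L = 1259 × 8 = 10072 bits.
Transmission delays (L/R per hop): 0.142059, 3.68938, 0.479619 ms; sum = 4.31106 ms.
Propagation delays (d/s per hop): 6e-05, 0.0135, 0.000147 ms; sum = 0.013707 ms.
End-to-end = 4.325 ms.

4.325 ms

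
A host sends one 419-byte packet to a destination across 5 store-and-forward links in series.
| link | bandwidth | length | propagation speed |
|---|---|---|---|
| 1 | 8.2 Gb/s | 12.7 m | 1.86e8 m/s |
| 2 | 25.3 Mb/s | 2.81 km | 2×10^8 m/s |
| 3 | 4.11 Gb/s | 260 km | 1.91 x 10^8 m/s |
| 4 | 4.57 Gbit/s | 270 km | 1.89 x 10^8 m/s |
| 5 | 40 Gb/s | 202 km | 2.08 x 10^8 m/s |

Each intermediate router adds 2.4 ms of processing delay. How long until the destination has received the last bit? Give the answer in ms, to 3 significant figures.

L = 419 × 8 = 3352 bits.
Transmission delays (L/R per hop): 0.00040878, 0.13249, 0.000815572, 0.000733479, 8.38e-05 ms; sum = 0.134532 ms.
Propagation delays (d/s per hop): 6.82796e-05, 0.01405, 1.36126, 1.42857, 0.971154 ms; sum = 3.7751 ms.
Processing at 4 router(s): 4 × 2.4 ms = 9.6 ms.
End-to-end = 13.5 ms.

13.5 ms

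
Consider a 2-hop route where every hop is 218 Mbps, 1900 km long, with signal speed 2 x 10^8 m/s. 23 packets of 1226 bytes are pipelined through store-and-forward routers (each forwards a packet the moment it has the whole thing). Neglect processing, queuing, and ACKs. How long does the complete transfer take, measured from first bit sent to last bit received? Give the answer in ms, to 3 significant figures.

Per-hop transmission t_tx = L/R = 9808/218000000 = 0.0449908 ms.
Per-hop propagation t_prop = 1900000/200000000 = 9.5 ms.
Pipeline fill: first packet needs 2·t_tx to clear all hops; remaining 22 packets each add one t_tx.
Total = (2+23-1)·t_tx + 2·t_prop = 24·0.0449908 + 2·9.5 = 20.1 ms.

20.1 ms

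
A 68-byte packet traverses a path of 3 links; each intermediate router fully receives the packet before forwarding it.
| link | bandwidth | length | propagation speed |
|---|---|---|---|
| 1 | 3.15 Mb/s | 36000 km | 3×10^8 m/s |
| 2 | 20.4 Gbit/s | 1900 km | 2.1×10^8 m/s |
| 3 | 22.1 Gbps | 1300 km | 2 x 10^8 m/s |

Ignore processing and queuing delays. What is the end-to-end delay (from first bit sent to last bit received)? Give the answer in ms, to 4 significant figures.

L = 68 × 8 = 544 bits.
Transmission delays (L/R per hop): 0.172698, 2.66667e-05, 2.46154e-05 ms; sum = 0.17275 ms.
Propagation delays (d/s per hop): 120, 9.04762, 6.5 ms; sum = 135.548 ms.
End-to-end = 135.7 ms.

135.7 ms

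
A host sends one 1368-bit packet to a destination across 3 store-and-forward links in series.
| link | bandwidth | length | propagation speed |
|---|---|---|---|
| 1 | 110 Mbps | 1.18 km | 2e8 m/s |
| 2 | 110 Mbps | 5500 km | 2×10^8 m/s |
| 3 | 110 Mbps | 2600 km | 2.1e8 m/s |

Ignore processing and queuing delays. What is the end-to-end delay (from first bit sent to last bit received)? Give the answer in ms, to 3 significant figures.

Transmission delay per hop = L/R = 1368/110000000 = 0.0124364 ms; 3 hops → 0.0373091 ms.
Propagation delays (d/s per hop): 0.0059, 27.5, 12.381 ms; sum = 39.8869 ms.
End-to-end = 39.9 ms.

39.9 ms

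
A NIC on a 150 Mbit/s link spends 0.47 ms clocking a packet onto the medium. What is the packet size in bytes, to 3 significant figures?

8810 bytes

L = R × t_tx = 150000000 b/s × 0.00047 s = 70500 bits.
In bytes: 70500 / 8 = 8810 bytes.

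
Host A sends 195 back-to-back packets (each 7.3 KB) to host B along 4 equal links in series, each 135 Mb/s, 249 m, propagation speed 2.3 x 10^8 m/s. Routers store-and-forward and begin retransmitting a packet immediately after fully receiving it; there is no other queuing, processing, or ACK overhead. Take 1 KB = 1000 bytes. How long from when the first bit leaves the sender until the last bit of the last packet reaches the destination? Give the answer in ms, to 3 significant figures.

85.7 ms

Per-hop transmission t_tx = L/R = 58400/135000000 = 0.432593 ms.
Per-hop propagation t_prop = 249/2.3e+08 = 0.00108261 ms.
Pipeline fill: first packet needs 4·t_tx to clear all hops; remaining 194 packets each add one t_tx.
Total = (4+195-1)·t_tx + 4·t_prop = 198·0.432593 + 4·0.00108261 = 85.7 ms.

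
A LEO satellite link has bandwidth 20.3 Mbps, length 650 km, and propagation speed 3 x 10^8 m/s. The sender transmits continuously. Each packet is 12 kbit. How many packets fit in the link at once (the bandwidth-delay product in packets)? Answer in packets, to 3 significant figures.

Propagation delay = 650000 / 300000000 = 0.00216667 s.
BDP = R × t_prop = 20300000 × 0.00216667 = 43983.3 bits.
In packets of 12000 bits: 3.67 packets.

3.67 packets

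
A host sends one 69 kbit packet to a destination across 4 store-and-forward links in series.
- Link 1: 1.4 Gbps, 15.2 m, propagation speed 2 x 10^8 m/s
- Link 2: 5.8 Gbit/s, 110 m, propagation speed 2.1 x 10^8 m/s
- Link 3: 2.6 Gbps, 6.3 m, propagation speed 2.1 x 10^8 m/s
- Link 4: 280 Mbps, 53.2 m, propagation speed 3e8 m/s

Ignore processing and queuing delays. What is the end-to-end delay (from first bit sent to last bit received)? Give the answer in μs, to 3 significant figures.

L = 69000 bits.
Transmission delays (L/R per hop): 49.2857, 11.8966, 26.5385, 246.429 μs; sum = 334.149 μs.
Propagation delays (d/s per hop): 0.076, 0.52381, 0.03, 0.177333 μs; sum = 0.807143 μs.
End-to-end = 335 μs.

335 μs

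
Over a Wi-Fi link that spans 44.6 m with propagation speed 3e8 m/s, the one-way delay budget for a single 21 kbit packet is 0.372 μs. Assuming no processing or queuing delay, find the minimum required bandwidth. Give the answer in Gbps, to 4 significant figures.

Propagation delay = 44.6 / 300000000 = 0.148667 μs.
Transmission budget = 0.372 − 0.148667 = 0.223333 μs.
R ≥ L / t_tx = 21000 bits / 2.23333e-07 s = 94.03 Gbps.

94.03 Gbps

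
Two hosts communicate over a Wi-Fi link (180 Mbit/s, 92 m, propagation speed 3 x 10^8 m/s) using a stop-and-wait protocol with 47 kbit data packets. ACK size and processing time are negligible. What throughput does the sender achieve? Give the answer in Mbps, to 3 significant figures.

180 Mbps

t_tx = L/R = 47000/180000000 = 0.000261111 s.
t_prop = 92/300000000 = 3.06667e-07 s; RTT = 6.13333e-07 s.
Cycle = t_tx + RTT = 0.000261724 s.
Throughput = L / cycle = 47000 / 0.000261724 = 180 Mbps.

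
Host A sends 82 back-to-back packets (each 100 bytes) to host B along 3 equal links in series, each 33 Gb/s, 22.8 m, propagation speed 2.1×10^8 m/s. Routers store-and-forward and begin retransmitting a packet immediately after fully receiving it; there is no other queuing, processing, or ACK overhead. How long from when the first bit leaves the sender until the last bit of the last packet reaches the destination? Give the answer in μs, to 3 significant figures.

2.36 μs

Per-hop transmission t_tx = L/R = 800/33000000000 = 0.0242424 μs.
Per-hop propagation t_prop = 22.8/210000000 = 0.108571 μs.
Pipeline fill: first packet needs 3·t_tx to clear all hops; remaining 81 packets each add one t_tx.
Total = (3+82-1)·t_tx + 3·t_prop = 84·0.0242424 + 3·0.108571 = 2.36 μs.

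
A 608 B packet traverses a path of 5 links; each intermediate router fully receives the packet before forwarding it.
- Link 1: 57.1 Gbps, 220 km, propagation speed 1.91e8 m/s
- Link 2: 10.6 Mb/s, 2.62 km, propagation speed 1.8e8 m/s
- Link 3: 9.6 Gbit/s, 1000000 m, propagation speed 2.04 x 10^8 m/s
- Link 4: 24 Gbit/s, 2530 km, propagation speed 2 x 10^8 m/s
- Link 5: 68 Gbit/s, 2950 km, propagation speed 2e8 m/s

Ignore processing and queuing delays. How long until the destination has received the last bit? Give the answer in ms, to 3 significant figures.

L = 608 × 8 = 4864 bits.
Transmission delays (L/R per hop): 8.51839e-05, 0.458868, 0.000506667, 0.000202667, 7.15294e-05 ms; sum = 0.459734 ms.
Propagation delays (d/s per hop): 1.15183, 0.0145556, 4.90196, 12.65, 14.75 ms; sum = 33.4683 ms.
End-to-end = 33.9 ms.

33.9 ms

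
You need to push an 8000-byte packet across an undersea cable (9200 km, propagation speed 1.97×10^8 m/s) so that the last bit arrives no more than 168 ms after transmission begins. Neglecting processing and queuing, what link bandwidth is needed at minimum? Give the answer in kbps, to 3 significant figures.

528 kbps

L = 64000 bits.
Propagation delay = 9200000 / 197000000 = 46.7005 ms.
Transmission budget = 168 − 46.7005 = 121.299 ms.
R ≥ L / t_tx = 64000 bits / 0.121299 s = 528 kbps.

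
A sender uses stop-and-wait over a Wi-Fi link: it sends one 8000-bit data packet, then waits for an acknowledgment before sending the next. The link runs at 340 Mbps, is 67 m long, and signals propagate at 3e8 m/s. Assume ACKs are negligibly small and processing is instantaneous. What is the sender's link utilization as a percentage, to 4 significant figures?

98.14 %

t_tx = L/R = 8000/340000000 = 2.35294e-05 s.
t_prop = 67/300000000 = 2.23333e-07 s; RTT = 4.46667e-07 s.
Cycle = t_tx + RTT = 2.39761e-05 s.
Utilization = t_tx / cycle = 2.35294e-05/2.39761e-05 = 98.14 %.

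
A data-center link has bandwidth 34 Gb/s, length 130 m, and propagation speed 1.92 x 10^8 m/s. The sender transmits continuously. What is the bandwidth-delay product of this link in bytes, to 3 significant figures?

Propagation delay = 130 / 192000000 = 6.77083e-07 s.
BDP = R × t_prop = 34000000000 × 6.77083e-07 = 23020.8 bits.
In bytes: 23020.8/8 = 2880 bytes.

2880 bytes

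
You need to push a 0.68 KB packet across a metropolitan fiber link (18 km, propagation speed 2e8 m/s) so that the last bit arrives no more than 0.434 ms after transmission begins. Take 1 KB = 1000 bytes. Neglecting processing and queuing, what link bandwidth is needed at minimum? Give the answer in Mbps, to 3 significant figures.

15.8 Mbps

L = 5440 bits.
Propagation delay = 18000 / 200000000 = 0.09 ms.
Transmission budget = 0.434 − 0.09 = 0.344 ms.
R ≥ L / t_tx = 5440 bits / 0.000344 s = 15.8 Mbps.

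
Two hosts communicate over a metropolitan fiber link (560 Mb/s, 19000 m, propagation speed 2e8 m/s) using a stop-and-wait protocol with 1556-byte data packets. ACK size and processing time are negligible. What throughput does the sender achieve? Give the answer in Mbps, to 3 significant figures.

58.7 Mbps

t_tx = L/R = 12448/560000000 = 2.22286e-05 s.
t_prop = 19000/200000000 = 9.5e-05 s; RTT = 0.00019 s.
Cycle = t_tx + RTT = 0.000212229 s.
Throughput = L / cycle = 12448 / 0.000212229 = 58.7 Mbps.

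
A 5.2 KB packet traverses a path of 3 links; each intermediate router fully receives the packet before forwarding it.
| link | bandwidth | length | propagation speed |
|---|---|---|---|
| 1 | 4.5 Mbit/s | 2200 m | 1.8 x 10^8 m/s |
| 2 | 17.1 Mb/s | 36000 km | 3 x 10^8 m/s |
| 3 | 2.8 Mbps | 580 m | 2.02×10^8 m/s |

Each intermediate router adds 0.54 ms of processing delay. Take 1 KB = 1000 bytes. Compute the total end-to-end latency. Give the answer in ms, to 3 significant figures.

L = 41600 bits.
Transmission delays (L/R per hop): 9.24444, 2.43275, 14.8571 ms; sum = 26.5343 ms.
Propagation delays (d/s per hop): 0.0122222, 120, 0.00287129 ms; sum = 120.015 ms.
Processing at 2 router(s): 2 × 0.54 ms = 1.08 ms.
End-to-end = 148 ms.

148 ms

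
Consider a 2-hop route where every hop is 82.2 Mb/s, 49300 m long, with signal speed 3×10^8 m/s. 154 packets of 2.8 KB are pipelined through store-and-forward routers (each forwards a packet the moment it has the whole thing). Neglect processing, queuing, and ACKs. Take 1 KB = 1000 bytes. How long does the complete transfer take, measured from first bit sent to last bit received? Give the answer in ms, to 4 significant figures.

Per-hop transmission t_tx = L/R = 22400/82200000 = 0.272506 ms.
Per-hop propagation t_prop = 49300/300000000 = 0.164333 ms.
Pipeline fill: first packet needs 2·t_tx to clear all hops; remaining 153 packets each add one t_tx.
Total = (2+154-1)·t_tx + 2·t_prop = 155·0.272506 + 2·0.164333 = 42.57 ms.

42.57 ms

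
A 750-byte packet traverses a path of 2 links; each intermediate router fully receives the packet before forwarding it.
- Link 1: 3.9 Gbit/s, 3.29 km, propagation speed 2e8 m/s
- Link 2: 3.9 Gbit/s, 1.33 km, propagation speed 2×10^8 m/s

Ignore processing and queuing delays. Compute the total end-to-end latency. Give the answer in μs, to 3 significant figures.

26.2 μs

L = 750 × 8 = 6000 bits.
Transmission delay per hop = L/R = 6000/3900000000 = 1.53846 μs; 2 hops → 3.07692 μs.
Propagation delays (d/s per hop): 16.45, 6.65 μs; sum = 23.1 μs.
End-to-end = 26.2 μs.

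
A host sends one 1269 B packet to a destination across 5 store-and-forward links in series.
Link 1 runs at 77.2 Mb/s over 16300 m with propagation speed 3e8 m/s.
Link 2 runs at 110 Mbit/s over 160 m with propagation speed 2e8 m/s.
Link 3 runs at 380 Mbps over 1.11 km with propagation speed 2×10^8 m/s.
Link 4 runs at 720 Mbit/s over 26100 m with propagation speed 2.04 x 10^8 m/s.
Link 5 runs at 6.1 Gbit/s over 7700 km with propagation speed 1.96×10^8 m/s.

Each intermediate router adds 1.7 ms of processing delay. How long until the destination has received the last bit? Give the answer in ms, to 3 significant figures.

46.5 ms

L = 1269 × 8 = 10152 bits.
Transmission delays (L/R per hop): 0.131503, 0.0922909, 0.0267158, 0.0141, 0.00166426 ms; sum = 0.266274 ms.
Propagation delays (d/s per hop): 0.0543333, 0.0008, 0.00555, 0.127941, 39.2857 ms; sum = 39.4743 ms.
Processing at 4 router(s): 4 × 1.7 ms = 6.8 ms.
End-to-end = 46.5 ms.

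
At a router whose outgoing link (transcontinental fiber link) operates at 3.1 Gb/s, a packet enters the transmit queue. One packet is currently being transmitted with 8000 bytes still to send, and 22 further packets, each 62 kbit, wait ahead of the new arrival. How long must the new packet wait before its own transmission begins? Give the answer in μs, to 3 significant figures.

Each queued packet: L/R = 62000/3100000000 = 20 μs.
22 queued → 440 μs.
Plus remaining 64000 bits of current packet: 20.6452 μs.
Queuing delay = 461 μs.

461 μs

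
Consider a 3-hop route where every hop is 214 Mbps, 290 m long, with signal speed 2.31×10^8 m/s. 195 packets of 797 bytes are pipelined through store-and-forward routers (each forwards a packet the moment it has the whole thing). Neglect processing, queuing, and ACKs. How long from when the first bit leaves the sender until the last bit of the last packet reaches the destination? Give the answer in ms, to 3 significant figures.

Per-hop transmission t_tx = L/R = 6376/214000000 = 0.0297944 ms.
Per-hop propagation t_prop = 290/231000000 = 0.00125541 ms.
Pipeline fill: first packet needs 3·t_tx to clear all hops; remaining 194 packets each add one t_tx.
Total = (3+195-1)·t_tx + 3·t_prop = 197·0.0297944 + 3·0.00125541 = 5.87 ms.

5.87 ms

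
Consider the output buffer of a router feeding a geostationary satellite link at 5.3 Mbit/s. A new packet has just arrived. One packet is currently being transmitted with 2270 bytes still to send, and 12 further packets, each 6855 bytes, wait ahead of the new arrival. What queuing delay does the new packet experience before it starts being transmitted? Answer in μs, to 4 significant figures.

127600 μs

Each queued packet: L/R = 54840/5300000 = 10347.2 μs.
12 queued → 124166 μs.
Plus remaining 18160 bits of current packet: 3426.42 μs.
Queuing delay = 127600 μs.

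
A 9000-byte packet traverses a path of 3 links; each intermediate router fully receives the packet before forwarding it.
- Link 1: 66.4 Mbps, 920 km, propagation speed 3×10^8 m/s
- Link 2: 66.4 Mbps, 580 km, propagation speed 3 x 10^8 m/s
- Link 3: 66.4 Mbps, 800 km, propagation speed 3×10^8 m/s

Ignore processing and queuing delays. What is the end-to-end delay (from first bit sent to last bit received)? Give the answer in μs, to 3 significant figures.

10900 μs

L = 9000 × 8 = 72000 bits.
Transmission delay per hop = L/R = 72000/6.64e+07 = 1084.34 μs; 3 hops → 3253.01 μs.
Propagation delays (d/s per hop): 3066.67, 1933.33, 2666.67 μs; sum = 7666.67 μs.
End-to-end = 10900 μs.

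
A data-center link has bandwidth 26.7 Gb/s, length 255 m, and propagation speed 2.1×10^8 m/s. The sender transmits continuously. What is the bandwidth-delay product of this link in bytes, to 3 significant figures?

4050 bytes

Propagation delay = 255 / 210000000 = 1.21429e-06 s.
BDP = R × t_prop = 26700000000 × 1.21429e-06 = 32421.4 bits.
In bytes: 32421.4/8 = 4050 bytes.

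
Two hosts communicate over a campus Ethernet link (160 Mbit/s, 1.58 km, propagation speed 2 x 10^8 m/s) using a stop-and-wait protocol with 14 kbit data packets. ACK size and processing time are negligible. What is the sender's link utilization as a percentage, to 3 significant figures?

t_tx = L/R = 14000/160000000 = 8.75e-05 s.
t_prop = 1580/200000000 = 7.9e-06 s; RTT = 1.58e-05 s.
Cycle = t_tx + RTT = 0.0001033 s.
Utilization = t_tx / cycle = 8.75e-05/0.0001033 = 84.7 %.

84.7 %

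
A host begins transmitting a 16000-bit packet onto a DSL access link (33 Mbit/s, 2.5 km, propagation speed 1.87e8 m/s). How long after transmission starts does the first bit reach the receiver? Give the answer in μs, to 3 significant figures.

First bit experiences only propagation delay: d/s = 2500/187000000 = 13.4 μs.

13.4 μs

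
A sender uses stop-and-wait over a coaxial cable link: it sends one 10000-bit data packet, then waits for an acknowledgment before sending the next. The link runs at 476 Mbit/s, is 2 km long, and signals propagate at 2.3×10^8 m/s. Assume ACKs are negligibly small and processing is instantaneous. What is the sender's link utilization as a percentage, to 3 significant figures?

54.7 %

t_tx = L/R = 10000/476000000 = 2.10084e-05 s.
t_prop = 2000/2.3e+08 = 8.69565e-06 s; RTT = 1.73913e-05 s.
Cycle = t_tx + RTT = 3.83997e-05 s.
Utilization = t_tx / cycle = 2.10084e-05/3.83997e-05 = 54.7 %.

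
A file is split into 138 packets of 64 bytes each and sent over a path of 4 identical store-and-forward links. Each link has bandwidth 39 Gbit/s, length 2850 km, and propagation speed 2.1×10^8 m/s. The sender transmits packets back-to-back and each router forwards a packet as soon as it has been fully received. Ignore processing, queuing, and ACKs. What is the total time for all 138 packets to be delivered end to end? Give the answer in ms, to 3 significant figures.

54.3 ms

Per-hop transmission t_tx = L/R = 512/39000000000 = 1.31282e-05 ms.
Per-hop propagation t_prop = 2850000/210000000 = 13.5714 ms.
Pipeline fill: first packet needs 4·t_tx to clear all hops; remaining 137 packets each add one t_tx.
Total = (4+138-1)·t_tx + 4·t_prop = 141·1.31282e-05 + 4·13.5714 = 54.3 ms.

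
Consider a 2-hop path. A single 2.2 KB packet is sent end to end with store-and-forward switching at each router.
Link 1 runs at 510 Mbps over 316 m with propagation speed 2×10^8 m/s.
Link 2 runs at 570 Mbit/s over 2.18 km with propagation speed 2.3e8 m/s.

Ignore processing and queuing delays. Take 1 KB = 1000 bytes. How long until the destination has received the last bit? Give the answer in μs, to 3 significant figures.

76.4 μs

L = 17600 bits.
Transmission delays (L/R per hop): 34.5098, 30.8772 μs; sum = 65.387 μs.
Propagation delays (d/s per hop): 1.58, 9.47826 μs; sum = 11.0583 μs.
End-to-end = 76.4 μs.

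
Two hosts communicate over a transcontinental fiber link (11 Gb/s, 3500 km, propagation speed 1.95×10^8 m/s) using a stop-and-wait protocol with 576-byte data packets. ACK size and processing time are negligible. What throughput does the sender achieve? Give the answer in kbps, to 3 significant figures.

t_tx = L/R = 4608/11000000000 = 4.18909e-07 s.
t_prop = 3500000/195000000 = 0.0179487 s; RTT = 0.0358974 s.
Cycle = t_tx + RTT = 0.0358979 s.
Throughput = L / cycle = 4608 / 0.0358979 = 128 kbps.

128 kbps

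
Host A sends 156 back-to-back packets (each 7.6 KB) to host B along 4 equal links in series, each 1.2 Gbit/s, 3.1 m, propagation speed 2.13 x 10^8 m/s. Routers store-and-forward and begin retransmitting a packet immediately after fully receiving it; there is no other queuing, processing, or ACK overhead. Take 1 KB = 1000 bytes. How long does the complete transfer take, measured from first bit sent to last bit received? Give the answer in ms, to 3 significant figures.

Per-hop transmission t_tx = L/R = 60800/1200000000 = 0.0506667 ms.
Per-hop propagation t_prop = 3.1/213000000 = 1.4554e-05 ms.
Pipeline fill: first packet needs 4·t_tx to clear all hops; remaining 155 packets each add one t_tx.
Total = (4+156-1)·t_tx + 4·t_prop = 159·0.0506667 + 4·1.4554e-05 = 8.06 ms.

8.06 ms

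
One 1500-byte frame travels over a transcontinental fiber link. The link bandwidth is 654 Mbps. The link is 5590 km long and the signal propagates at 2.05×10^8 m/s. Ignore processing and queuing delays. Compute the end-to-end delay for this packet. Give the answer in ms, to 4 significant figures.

27.29 ms

L = 1500 × 8 = 12000 bits.
Transmission delay = L/R = 12000 / 654000000 = 0.0183486 ms.
Propagation delay = d/s = 5590000 m / 2.05e+08 m/s = 27.2683 ms.
Total = 27.29 ms.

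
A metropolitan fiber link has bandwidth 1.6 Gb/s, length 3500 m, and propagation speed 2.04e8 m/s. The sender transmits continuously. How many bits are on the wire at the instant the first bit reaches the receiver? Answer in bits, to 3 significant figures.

27500 bits

Propagation delay = 3500 / 204000000 = 1.71569e-05 s.
BDP = R × t_prop = 1600000000 × 1.71569e-05 = 27451 bits.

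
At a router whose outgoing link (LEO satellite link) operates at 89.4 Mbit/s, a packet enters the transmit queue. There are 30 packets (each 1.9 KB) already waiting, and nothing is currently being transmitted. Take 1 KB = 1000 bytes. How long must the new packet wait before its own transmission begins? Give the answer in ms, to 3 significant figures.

Each queued packet: L/R = 15200/89400000 = 0.170022 ms.
30 queued → 5.10067 ms.
Queuing delay = 5.10 ms.

5.10 ms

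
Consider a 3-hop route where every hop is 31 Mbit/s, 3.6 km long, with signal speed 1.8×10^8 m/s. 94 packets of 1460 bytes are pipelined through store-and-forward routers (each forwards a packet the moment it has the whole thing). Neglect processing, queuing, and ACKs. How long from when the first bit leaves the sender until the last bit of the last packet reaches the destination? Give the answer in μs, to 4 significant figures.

Per-hop transmission t_tx = L/R = 11680/31000000 = 376.774 μs.
Per-hop propagation t_prop = 3600/180000000 = 20 μs.
Pipeline fill: first packet needs 3·t_tx to clear all hops; remaining 93 packets each add one t_tx.
Total = (3+94-1)·t_tx + 3·t_prop = 96·376.774 + 3·20 = 36230 μs.

36230 μs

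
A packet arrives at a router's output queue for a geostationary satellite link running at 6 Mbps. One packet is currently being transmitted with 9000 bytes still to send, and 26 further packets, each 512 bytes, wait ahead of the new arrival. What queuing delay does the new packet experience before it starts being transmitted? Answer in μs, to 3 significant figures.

29700 μs

Each queued packet: L/R = 4096/6000000 = 682.667 μs.
26 queued → 17749.3 μs.
Plus remaining 72000 bits of current packet: 12000 μs.
Queuing delay = 29700 μs.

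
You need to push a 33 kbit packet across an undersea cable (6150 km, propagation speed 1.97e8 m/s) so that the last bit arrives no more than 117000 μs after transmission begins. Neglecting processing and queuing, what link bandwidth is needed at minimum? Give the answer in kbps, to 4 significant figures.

Propagation delay = 6150000 / 197000000 = 31218.3 μs.
Transmission budget = 117000 − 31218.3 = 85781.7 μs.
R ≥ L / t_tx = 33000 bits / 0.0857817 s = 384.7 kbps.

384.7 kbps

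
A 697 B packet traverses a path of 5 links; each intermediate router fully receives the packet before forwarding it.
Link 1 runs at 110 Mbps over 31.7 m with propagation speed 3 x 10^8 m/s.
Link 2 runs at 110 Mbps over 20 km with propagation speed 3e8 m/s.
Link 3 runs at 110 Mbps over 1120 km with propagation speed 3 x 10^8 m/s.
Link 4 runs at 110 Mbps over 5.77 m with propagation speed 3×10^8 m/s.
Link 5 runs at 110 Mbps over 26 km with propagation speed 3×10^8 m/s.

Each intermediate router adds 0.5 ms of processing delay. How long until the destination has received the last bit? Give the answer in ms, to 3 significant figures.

L = 697 × 8 = 5576 bits.
Transmission delay per hop = L/R = 5576/110000000 = 0.0506909 ms; 5 hops → 0.253455 ms.
Propagation delays (d/s per hop): 0.000105667, 0.0666667, 3.73333, 1.92333e-05, 0.0866667 ms; sum = 3.88679 ms.
Processing at 4 router(s): 4 × 0.5 ms = 2 ms.
End-to-end = 6.14 ms.

6.14 ms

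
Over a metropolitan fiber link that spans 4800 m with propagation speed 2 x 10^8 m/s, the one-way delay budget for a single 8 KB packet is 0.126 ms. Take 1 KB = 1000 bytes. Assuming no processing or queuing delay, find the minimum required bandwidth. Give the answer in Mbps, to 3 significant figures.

627 Mbps

L = 64000 bits.
Propagation delay = 4800 / 200000000 = 0.024 ms.
Transmission budget = 0.126 − 0.024 = 0.102 ms.
R ≥ L / t_tx = 64000 bits / 0.000102 s = 627 Mbps.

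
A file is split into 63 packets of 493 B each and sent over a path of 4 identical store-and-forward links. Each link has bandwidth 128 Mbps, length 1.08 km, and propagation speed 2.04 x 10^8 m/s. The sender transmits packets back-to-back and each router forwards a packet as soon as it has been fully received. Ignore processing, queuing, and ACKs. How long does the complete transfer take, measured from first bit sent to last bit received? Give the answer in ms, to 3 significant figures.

2.05 ms

Per-hop transmission t_tx = L/R = 3944/128000000 = 0.0308125 ms.
Per-hop propagation t_prop = 1080/204000000 = 0.00529412 ms.
Pipeline fill: first packet needs 4·t_tx to clear all hops; remaining 62 packets each add one t_tx.
Total = (4+63-1)·t_tx + 4·t_prop = 66·0.0308125 + 4·0.00529412 = 2.05 ms.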